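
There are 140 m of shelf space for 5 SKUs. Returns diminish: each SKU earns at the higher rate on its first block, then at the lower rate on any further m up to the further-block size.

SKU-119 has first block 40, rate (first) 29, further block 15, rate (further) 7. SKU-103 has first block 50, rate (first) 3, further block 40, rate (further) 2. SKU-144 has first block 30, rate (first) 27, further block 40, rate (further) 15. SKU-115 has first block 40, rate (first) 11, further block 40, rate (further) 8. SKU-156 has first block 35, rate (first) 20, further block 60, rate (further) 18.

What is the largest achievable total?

3300

Rank every tier by rate: SKU-119/first 29 > SKU-144/first 27 > SKU-156/first 20 > SKU-156/second 18 > SKU-144/second 15 > SKU-115/first 11 > SKU-115/second 8 > SKU-119/second 7 > SKU-103/first 3 > SKU-103/second 2.
Fill SKU-119 first block (40 at 29) — 100 left.
SKU-144 first at 27: fill all 30 — 70 left.
Fill SKU-156 first block (35 at 20) — 35 left.
SKU-156 second at 18: only 35 left, fill 35.
Total = 29×40 + 27×30 + 20×35 + 18×35 = 3300.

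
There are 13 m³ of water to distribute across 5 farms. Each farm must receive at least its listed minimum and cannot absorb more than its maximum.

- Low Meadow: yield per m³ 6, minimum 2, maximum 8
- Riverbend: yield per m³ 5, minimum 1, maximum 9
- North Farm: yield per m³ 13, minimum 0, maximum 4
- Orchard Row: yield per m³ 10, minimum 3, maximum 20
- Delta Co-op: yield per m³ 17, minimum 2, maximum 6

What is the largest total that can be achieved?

162

Meeting every minimum uses 2+1+0+3+2 = 8 m³, leaving 5.
Order the farms by yield per m³: Delta Co-op 17 > North Farm 13 > Orchard Row 10 > Low Meadow 6 > Riverbend 5.
Delta Co-op takes 4 more to reach its cap of 6 — 1 left.
North Farm has room for 4 more but only 1 remain, so it gets 1.
Total = 6×2 + 5×1 + 13×1 + 10×3 + 17×6 = 162.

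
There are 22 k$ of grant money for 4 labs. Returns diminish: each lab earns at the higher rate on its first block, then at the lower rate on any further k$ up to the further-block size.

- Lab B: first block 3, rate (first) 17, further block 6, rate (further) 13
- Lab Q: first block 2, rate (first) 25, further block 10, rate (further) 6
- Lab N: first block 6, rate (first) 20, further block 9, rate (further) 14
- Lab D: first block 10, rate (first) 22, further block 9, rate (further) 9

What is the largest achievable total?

Treat each block as its own option and order by rate: Lab Q/first 25 > Lab D/first 22 > Lab N/first 20 > Lab B/first 17 > Lab N/second 14 > Lab B/second 13 > Lab D/second 9 > Lab Q/second 6.
Lab Q/first (25): +2 — 20 left.
Lab D/first (22): +10 — 10 left.
Lab N/first (20): +6 — 4 left.
Lab B first at 17: fill all 3 — 1 left.
Lab N second at 14: only 1 left, fill 1.
Total = 25×2 + 22×10 + 20×6 + 17×3 + 14×1 = 455.

455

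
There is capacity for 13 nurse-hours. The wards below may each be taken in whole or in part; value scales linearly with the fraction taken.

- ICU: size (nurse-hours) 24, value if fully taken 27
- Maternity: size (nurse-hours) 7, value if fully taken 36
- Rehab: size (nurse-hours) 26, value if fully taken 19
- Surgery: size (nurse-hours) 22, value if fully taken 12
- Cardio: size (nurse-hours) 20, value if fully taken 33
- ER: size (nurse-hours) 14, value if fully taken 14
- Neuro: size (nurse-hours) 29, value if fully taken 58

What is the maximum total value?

48

Rank by value-to-size ratio: Maternity 36/7≈5.14, Neuro 58/29≈2, Cardio 33/20≈1.65, ICU 27/24≈1.12, ER 14/14≈1, Rehab 19/26≈0.731, Surgery 12/22≈0.545.
Take all of Maternity (7 nurse-hours, value 36) — 6 nurse-hours left.
Only 6 nurse-hours remain; take 6/29 of Neuro for value 58×6/29 = 12.
Total value = 48.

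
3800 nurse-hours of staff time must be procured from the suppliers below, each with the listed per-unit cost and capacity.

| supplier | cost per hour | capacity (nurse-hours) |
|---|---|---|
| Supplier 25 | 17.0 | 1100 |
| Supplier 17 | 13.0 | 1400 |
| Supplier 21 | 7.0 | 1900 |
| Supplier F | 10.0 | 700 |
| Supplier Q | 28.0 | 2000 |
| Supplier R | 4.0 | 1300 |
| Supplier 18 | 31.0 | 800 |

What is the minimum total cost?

Fill from the cheapest supplier first.
Supplier R (4.0): use full 1300 → 2500 nurse-hours to go.
Take 1900 from Supplier 21 at 7.0 → need 600 more.
Take 600 from Supplier F at 10.0 to finish.
Supplier 17, Supplier 25, Supplier Q, Supplier 18: unused.
Cost = 1300×4.0 + 1900×7.0 + 600×10.0 = 24500.

24500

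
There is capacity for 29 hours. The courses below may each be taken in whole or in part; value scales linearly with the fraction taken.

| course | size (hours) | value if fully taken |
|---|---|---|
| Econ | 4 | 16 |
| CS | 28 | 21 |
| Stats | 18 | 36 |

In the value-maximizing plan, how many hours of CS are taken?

Sort by value density: Econ 16/4≈4, Stats 36/18≈2, CS 21/28≈0.75.
Take all of Econ (4 hours, value 16) → 25 hours left.
Stats: take in full, 18 hours for value 36 → 7 left.
Only 7 hours remain; take 7/28 of CS for value 21×7/28 = 5.25.

7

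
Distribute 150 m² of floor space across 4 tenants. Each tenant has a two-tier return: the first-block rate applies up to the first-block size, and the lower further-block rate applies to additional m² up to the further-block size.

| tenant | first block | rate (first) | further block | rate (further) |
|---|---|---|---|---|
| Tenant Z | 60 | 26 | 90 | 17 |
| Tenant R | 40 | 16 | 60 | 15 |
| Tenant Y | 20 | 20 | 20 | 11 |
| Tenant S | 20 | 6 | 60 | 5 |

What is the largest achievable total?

3150

Treat each block as its own option and order by rate: Tenant Z/T1 26 > Tenant Y/T1 20 > Tenant Z/T2 17 > Tenant R/T1 16 > Tenant R/T2 15 > Tenant Y/T2 11 > Tenant S/T1 6 > Tenant S/T2 5.
Tenant Z/T1 (26): +60 ; 90 left.
Tenant Y T1 at 20: fill all 20 ; 70 left.
70 remain; put them into Tenant Z T2 at 17.
Total = 26×60 + 20×20 + 17×70 = 3150.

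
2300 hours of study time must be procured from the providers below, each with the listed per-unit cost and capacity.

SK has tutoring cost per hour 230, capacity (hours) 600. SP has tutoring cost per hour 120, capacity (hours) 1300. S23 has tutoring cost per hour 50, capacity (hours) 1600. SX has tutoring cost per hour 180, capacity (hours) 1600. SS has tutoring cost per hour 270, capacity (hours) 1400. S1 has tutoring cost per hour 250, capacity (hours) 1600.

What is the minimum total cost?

Use providers in increasing cost order.
Take 1600 from S23 at 50 → need 700 more.
SP at 120: take 700 of its 1300 → requirement met.
SX, SK, S1, SS: unused.
Cost = 1600×50 + 700×120 = 164000.

164000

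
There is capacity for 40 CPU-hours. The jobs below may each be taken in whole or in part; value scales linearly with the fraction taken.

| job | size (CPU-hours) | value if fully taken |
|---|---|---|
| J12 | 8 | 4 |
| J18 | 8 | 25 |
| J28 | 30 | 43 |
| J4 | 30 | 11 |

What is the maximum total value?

69

Sort by value density: J18 25/8≈3.12, J28 43/30≈1.43, J12 4/8≈0.5, J4 11/30≈0.367.
J18: take in full, 8 CPU-hours for value 25 → 32 left.
All 30 CPU-hours of J28 fit (value 43) → 2 remain.
Fill the last 2 CPU-hours with part of J12: 2/8 of it earns 1.
Total value = 69.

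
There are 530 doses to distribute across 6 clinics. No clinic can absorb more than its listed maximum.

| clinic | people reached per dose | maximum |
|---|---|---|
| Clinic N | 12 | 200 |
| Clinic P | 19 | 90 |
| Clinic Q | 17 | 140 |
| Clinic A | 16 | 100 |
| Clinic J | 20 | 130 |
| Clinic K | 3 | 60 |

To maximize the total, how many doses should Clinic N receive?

Order the clinics by people reached per dose: Clinic J 20 > Clinic P 19 > Clinic Q 17 > Clinic A 16 > Clinic N 12 > Clinic K 3.
Clinic J takes 130 to reach its cap of 130 ; 400 left.
Clinic P: +90 to 90 (cap) ; 310 left.
Clinic Q takes 140 to reach its cap of 140 ; 170 left.
Give Clinic A 100 to hit its cap of 100 ; 70 left.
Clinic N has room for 200 but only 70 remain, so it gets 70.

70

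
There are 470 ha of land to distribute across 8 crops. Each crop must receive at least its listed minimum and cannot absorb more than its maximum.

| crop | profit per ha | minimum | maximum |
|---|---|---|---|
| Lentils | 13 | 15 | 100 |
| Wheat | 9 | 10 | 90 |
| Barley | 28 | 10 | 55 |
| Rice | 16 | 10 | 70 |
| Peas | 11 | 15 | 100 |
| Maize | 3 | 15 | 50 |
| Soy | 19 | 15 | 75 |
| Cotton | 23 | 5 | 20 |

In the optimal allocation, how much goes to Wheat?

35

Meeting every minimum uses 15+10+10+10+15+15+15+5 = 95 ha, leaving 375.
Order the crops by profit per ha: Barley 28 > Cotton 23 > Soy 19 > Rice 16 > Lentils 13 > Peas 11 > Wheat 9 > Maize 3.
Barley: +45 to 55 (cap) — 330 left.
Cotton: +15 to 20 (cap) — 315 left.
Give Soy 60 more to hit its cap of 75 — 255 left.
Rice: +60 to 70 (cap) — 195 left.
Lentils takes 85 more to reach its cap of 100 — 110 left.
Peas takes 85 more to reach its cap of 100 — 25 left.
Only 25 left; Wheat takes them to reach 35.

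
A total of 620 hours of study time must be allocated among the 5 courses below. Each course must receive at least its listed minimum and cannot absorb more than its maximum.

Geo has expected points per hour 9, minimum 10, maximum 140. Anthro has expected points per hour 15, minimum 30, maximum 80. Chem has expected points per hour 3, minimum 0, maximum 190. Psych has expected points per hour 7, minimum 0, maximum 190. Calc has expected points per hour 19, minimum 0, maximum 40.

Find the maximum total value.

5060

Meeting every minimum uses 10+30+0+0+0 = 40 hours, leaving 580.
Order the courses by expected points per hour: Calc 19 > Anthro 15 > Geo 9 > Psych 7 > Chem 3.
Give Calc 40 more to hit its cap of 40 → 540 left.
Give Anthro 50 more to hit its cap of 80 → 490 left.
Geo: +130 to 140 (cap) → 360 left.
Psych: +190 to 190 (cap) → 170 left.
Chem: +170 (room for 190) → 170. Pool exhausted.
Total = 9×140 + 15×80 + 3×170 + 7×190 + 19×40 = 5060.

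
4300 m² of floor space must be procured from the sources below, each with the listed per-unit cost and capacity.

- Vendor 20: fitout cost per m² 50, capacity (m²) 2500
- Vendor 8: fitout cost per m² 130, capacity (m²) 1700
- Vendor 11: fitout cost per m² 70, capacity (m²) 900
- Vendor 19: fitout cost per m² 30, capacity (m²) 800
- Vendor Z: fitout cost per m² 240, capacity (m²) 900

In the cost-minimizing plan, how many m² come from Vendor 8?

100

Fill from the cheapest source first.
Vendor 19 at 30: take all 800 m² → 3500 still needed.
Vendor 20 at 50: take all 2500 m² → 1000 still needed.
Vendor 11 at 70: take all 900 m² → 100 still needed.
Vendor 8 at 130: take 100 of its 1700 → requirement met.
Vendor Z: unused.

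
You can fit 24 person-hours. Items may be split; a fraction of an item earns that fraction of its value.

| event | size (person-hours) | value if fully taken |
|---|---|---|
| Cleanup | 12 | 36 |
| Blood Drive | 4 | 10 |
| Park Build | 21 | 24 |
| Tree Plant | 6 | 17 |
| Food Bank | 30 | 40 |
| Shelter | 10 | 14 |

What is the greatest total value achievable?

Best value per unit of size first: Cleanup 36/12≈3, Tree Plant 17/6≈2.83, Blood Drive 10/4≈2.5, Shelter 14/10≈1.4, Food Bank 40/30≈1.33, Park Build 24/21≈1.14.
All 12 person-hours of Cleanup fit (value 36) → 12 remain.
Tree Plant: take in full, 6 person-hours for value 17 → 6 left.
Blood Drive: take in full, 4 person-hours for value 10 → 2 left.
Fill the last 2 person-hours with part of Shelter: 2/10 of it earns 2.8.
Total value = 65.8.

65.8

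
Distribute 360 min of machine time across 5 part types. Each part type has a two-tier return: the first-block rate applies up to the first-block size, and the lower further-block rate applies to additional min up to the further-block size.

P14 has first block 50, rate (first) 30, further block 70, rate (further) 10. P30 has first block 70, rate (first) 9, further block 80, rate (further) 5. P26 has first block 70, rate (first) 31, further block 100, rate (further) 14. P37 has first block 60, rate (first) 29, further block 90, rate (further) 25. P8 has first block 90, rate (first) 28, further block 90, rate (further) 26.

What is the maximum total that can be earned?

10270

Rank every tier by rate: P26/T1 31 > P14/T1 30 > P37/T1 29 > P8/T1 28 > P8/T2 26 > P37/T2 25 > P26/T2 14 > P14/T2 10 > P30/T1 9 > P30/T2 5.
P26 T1 at 31: fill all 70 → 290 left.
P14/T1 (30): +50 → 240 left.
P37/T1 (29): +60 → 180 left.
Fill P8 T1 block (90 at 28) → 90 left.
P8/T2 (26): +90 → 0 left.
Total = 31×70 + 30×50 + 29×60 + 28×90 + 26×90 = 10270.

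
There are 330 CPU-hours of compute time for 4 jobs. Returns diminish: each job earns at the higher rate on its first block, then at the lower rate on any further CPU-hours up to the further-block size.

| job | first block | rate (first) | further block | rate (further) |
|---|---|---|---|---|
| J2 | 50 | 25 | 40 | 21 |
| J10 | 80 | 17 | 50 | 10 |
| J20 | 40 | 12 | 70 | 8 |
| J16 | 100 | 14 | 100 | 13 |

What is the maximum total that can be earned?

Order all 8 blocks by rate: J2/first 25 > J2/second 21 > J10/first 17 > J16/first 14 > J16/second 13 > J20/first 12 > J10/second 10 > J20/second 8.
Fill J2 first block (50 at 25) ; 280 left.
Fill J2 second block (40 at 21) ; 240 left.
J10 first at 17: fill all 80 ; 160 left.
J16 first at 14: fill all 100 ; 60 left.
J16 second at 13: only 60 left, fill 60.
Total = 25×50 + 21×40 + 17×80 + 14×100 + 13×60 = 5630.

5630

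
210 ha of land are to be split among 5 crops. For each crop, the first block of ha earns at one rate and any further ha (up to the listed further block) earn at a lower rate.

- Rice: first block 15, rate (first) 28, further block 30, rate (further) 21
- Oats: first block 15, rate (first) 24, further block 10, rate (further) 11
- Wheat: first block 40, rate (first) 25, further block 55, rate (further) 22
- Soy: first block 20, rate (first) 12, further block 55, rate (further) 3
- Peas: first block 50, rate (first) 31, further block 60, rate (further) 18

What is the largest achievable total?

Rank every tier by rate: Peas/T1 31 > Rice/T1 28 > Wheat/T1 25 > Oats/T1 24 > Wheat/T2 22 > Rice/T2 21 > Peas/T2 18 > Soy/T1 12 > Oats/T2 11 > Soy/T2 3.
Peas T1 at 31: fill all 50 ; 160 left.
Rice/T1 (28): +15 ; 145 left.
Wheat/T1 (25): +40 ; 105 left.
Fill Oats T1 block (15 at 24) ; 90 left.
Wheat T2 at 22: fill all 55 ; 35 left.
Fill Rice T2 block (30 at 21) ; 5 left.
5 remain; put them into Peas T2 at 18.
Total = 31×50 + 28×15 + 25×40 + 24×15 + 22×55 + 21×30 + 18×5 = 5260.

5260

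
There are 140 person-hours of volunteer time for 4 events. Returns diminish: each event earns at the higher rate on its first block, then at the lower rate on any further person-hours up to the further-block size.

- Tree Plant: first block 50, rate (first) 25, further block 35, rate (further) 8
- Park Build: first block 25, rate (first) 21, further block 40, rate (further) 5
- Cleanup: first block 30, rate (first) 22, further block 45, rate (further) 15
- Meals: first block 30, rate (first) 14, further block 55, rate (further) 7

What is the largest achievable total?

Order all 8 blocks by rate: Tree Plant/T1 25 > Cleanup/T1 22 > Park Build/T1 21 > Cleanup/T2 15 > Meals/T1 14 > Tree Plant/T2 8 > Meals/T2 7 > Park Build/T2 5.
Fill Tree Plant T1 block (50 at 25) → 90 left.
Cleanup T1 at 22: fill all 30 → 60 left.
Park Build/T1 (21): +25 → 35 left.
Cleanup/T2: +35 of 45 at 15; pool empty.
Total = 25×50 + 22×30 + 21×25 + 15×35 = 2960.

2960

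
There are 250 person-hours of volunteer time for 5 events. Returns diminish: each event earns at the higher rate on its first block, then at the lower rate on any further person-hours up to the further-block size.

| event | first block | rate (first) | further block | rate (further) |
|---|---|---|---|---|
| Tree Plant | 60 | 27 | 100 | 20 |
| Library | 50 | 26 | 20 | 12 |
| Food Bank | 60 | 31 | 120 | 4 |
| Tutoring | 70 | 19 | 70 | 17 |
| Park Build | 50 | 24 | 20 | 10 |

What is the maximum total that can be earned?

6580

Order all 10 blocks by rate: Food Bank/first 31 > Tree Plant/first 27 > Library/first 26 > Park Build/first 24 > Tree Plant/second 20 > Tutoring/first 19 > Tutoring/second 17 > Library/second 12 > Park Build/second 10 > Food Bank/second 4.
Food Bank/first (31): +60 — 190 left.
Tree Plant first at 27: fill all 60 — 130 left.
Library/first (26): +50 — 80 left.
Fill Park Build first block (50 at 24) — 30 left.
Tree Plant second at 20: only 30 left, fill 30.
Total = 31×60 + 27×60 + 26×50 + 24×50 + 20×30 = 6580.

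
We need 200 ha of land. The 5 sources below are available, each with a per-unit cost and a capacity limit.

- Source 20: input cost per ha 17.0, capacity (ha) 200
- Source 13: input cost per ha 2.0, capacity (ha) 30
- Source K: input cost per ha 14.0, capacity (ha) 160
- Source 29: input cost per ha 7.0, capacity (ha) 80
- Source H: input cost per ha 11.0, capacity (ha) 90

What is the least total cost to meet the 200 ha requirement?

Use sources in increasing cost order.
Source 13 (2.0): use full 30 → 170 ha to go.
Source 29 at 7.0: take all 80 ha → 90 still needed.
Take 90 from Source H at 11.0 → need 0 more.
Source K, Source 20: unused.
Cost = 30×2.0 + 80×7.0 + 90×11.0 = 1610.

1610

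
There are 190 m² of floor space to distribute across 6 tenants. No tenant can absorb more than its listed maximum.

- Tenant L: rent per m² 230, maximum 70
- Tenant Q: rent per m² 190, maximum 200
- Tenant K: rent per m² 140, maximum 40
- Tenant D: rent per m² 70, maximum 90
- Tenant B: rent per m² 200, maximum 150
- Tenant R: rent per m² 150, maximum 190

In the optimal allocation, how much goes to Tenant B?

Rank by rent per m²: Tenant L 230 > Tenant B 200 > Tenant Q 190 > Tenant R 150 > Tenant K 140 > Tenant D 70.
Give Tenant L 70 to hit its cap of 70 → 120 left.
Only 120 left; Tenant B takes them to reach 120.

120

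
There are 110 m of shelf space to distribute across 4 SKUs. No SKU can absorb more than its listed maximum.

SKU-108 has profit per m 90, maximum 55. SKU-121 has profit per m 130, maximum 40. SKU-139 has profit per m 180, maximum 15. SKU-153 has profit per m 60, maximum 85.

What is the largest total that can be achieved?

12850

Rank by profit per m: SKU-139 180 > SKU-121 130 > SKU-108 90 > SKU-153 60.
SKU-139 takes 15 to reach its cap of 15 — 95 left.
SKU-121: +40 to 40 (cap) — 55 left.
Give SKU-108 55 to hit its cap of 55 — 0 left.
Total = 90×55 + 130×40 + 180×15 = 12850.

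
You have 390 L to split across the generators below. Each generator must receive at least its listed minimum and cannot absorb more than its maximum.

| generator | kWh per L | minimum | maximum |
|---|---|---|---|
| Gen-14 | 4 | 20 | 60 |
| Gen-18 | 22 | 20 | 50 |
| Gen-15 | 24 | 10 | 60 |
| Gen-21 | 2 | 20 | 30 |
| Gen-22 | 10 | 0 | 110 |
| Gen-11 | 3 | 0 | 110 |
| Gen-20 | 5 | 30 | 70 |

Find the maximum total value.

Meeting every minimum uses 20+20+10+20+0+0+30 = 100 L, leaving 290.
Rank by kWh per L: Gen-15 24 > Gen-18 22 > Gen-22 10 > Gen-20 5 > Gen-14 4 > Gen-11 3 > Gen-21 2.
Give Gen-15 50 more to hit its cap of 60 — 240 left.
Give Gen-18 30 more to hit its cap of 50 — 210 left.
Gen-22: +110 to 110 (cap) — 100 left.
Gen-20: +40 to 70 (cap) — 60 left.
Gen-14: +40 to 60 (cap) — 20 left.
Only 20 left; Gen-11 takes them to reach 20.
Total = 4×60 + 22×50 + 24×60 + 2×20 + 10×110 + 3×20 + 5×70 = 4330.

4330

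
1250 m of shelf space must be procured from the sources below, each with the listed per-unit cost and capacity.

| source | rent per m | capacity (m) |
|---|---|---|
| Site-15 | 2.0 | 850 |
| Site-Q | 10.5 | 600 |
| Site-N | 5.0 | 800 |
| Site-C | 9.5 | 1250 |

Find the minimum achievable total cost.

3700

Cheapest first:
Site-15 at 2.0: take all 850 m → 400 still needed.
Site-N at 5.0: take 400 of its 800 → requirement met.
Site-C, Site-Q: unused.
Cost = 850×2.0 + 400×5.0 = 3700.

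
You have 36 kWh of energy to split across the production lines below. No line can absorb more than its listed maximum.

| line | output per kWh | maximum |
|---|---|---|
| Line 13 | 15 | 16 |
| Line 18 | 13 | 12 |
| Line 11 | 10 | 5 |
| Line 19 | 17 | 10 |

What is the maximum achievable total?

540

Rank by output per kWh: Line 19 17 > Line 13 15 > Line 18 13 > Line 11 10.
Give Line 19 10 to hit its cap of 10 — 26 left.
Line 13: +16 to 16 (cap) — 10 left.
Line 18 has room for 12 but only 10 remain, so it gets 10.
Total = 15×16 + 13×10 + 17×10 = 540.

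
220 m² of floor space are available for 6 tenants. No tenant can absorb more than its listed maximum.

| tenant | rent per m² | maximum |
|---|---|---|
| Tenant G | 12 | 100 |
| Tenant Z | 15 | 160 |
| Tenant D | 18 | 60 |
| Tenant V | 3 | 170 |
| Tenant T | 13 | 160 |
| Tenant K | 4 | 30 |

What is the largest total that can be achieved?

3480

Rank by rent per m²: Tenant D 18 > Tenant Z 15 > Tenant T 13 > Tenant G 12 > Tenant K 4 > Tenant V 3.
Tenant D takes 60 to reach its cap of 60 — 160 left.
Tenant Z: +160 to 160 (cap) — 0 left.
Total = 15×160 + 18×60 = 3480.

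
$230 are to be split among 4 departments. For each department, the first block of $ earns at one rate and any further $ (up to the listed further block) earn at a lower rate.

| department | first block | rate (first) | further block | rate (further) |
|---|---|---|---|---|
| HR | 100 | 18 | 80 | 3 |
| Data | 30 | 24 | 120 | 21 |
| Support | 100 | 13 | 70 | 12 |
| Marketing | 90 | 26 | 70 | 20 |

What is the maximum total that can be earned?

Treat each block as its own option and order by rate: Marketing/T1 26 > Data/T1 24 > Data/T2 21 > Marketing/T2 20 > HR/T1 18 > Support/T1 13 > Support/T2 12 > HR/T2 3.
Fill Marketing T1 block (90 at 26) — 140 left.
Fill Data T1 block (30 at 24) — 110 left.
Data T2 at 21: only 110 left, fill 110.
Total = 26×90 + 24×30 + 21×110 = 5370.

5370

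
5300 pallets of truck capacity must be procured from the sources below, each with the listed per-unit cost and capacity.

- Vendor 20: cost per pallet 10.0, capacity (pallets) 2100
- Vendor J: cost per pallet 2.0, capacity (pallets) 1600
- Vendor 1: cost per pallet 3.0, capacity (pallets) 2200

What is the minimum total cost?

24800

Fill from the cheapest source first.
Take 1600 from Vendor J at 2.0 → need 3700 more.
Vendor 1 at 3.0: take all 2200 pallets → 1500 still needed.
Vendor 20 at 10.0: take 1500 of its 2100 → requirement met.
Cost = 1600×2.0 + 2200×3.0 + 1500×10.0 = 24800.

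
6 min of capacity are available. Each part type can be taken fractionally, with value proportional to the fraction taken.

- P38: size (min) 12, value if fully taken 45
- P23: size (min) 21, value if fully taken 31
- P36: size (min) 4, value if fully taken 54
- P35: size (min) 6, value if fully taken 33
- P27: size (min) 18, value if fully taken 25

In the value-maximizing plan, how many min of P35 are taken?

2

Sort by value density: P36 54/4≈13.5, P35 33/6≈5.5, P38 45/12≈3.75, P23 31/21≈1.48, P27 25/18≈1.39.
P36: take in full, 4 min for value 54 → 2 left.
2 min left: a 2/6 share of P35 gives 33×2/6 = 11.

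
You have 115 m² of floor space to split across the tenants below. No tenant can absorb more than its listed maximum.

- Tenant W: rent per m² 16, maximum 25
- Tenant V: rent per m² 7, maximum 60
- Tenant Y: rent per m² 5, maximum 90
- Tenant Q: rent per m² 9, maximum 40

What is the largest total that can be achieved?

1110

Order the tenants by rent per m²: Tenant W 16 > Tenant Q 9 > Tenant V 7 > Tenant Y 5.
Tenant W takes 25 to reach its cap of 25 — 90 left.
Give Tenant Q 40 to hit its cap of 40 — 50 left.
Tenant V has room for 60 but only 50 remain, so it gets 50.
Total = 16×25 + 7×50 + 9×40 = 1110.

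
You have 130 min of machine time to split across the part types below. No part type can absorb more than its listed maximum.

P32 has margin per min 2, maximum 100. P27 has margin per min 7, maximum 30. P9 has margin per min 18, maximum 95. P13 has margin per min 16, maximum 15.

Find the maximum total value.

Highest margin per min first: P9 18 > P13 16 > P27 7 > P32 2.
P9 takes 95 to reach its cap of 95 ; 35 left.
P13 takes 15 to reach its cap of 15 ; 20 left.
P27: +20 (room for 30) → 20. Pool exhausted.
Total = 7×20 + 18×95 + 16×15 = 2090.

2090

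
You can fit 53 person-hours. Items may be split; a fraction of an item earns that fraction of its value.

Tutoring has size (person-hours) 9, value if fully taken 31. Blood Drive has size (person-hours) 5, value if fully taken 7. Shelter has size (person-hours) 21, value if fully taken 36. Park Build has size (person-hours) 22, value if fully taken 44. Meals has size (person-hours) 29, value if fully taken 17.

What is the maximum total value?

Rank by value-to-size ratio: Tutoring 31/9≈3.44, Park Build 44/22≈2, Shelter 36/21≈1.71, Blood Drive 7/5≈1.4, Meals 17/29≈0.586.
All 9 person-hours of Tutoring fit (value 31) ; 44 remain.
Take all of Park Build (22 person-hours, value 44) ; 22 person-hours left.
All 21 person-hours of Shelter fit (value 36) ; 1 remain.
1 person-hours left: a 1/5 share of Blood Drive gives 7×1/5 = 1.4.
Total value = 112.4.

112.4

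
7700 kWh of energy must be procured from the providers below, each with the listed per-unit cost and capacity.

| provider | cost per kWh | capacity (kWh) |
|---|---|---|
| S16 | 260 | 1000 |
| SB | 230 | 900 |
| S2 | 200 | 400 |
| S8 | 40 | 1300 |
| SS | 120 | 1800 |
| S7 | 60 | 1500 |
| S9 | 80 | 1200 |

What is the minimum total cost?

897000

Fill from the cheapest provider first.
Take 1300 from S8 at 40 ; need 6400 more.
S7 at 60: take all 1500 kWh ; 4900 still needed.
S9 (80): use full 1200 ; 3700 kWh to go.
SS at 120: take all 1800 kWh ; 1900 still needed.
S2 (200): use full 400 ; 1500 kWh to go.
SB (230): use full 900 ; 600 kWh to go.
S16 (260): take the remaining 600 ; done.
Cost = 1300×40 + 1500×60 + 1200×80 + 1800×120 + 400×200 + 900×230 + 600×260 = 897000.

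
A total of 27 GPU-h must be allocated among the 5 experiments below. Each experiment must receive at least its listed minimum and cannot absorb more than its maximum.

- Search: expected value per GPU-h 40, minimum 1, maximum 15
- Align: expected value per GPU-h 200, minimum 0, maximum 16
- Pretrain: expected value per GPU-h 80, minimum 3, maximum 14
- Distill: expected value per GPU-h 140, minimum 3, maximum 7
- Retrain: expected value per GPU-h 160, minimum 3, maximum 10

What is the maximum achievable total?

4540

Meeting every minimum uses 1+0+3+3+3 = 10 GPU-h, leaving 17.
Highest expected value per GPU-h first: Align 200 > Retrain 160 > Distill 140 > Pretrain 80 > Search 40.
Give Align 16 more to hit its cap of 16 → 1 left.
Only 1 left; Retrain takes them to reach 4.
Total = 40×1 + 200×16 + 80×3 + 140×3 + 160×4 = 4540.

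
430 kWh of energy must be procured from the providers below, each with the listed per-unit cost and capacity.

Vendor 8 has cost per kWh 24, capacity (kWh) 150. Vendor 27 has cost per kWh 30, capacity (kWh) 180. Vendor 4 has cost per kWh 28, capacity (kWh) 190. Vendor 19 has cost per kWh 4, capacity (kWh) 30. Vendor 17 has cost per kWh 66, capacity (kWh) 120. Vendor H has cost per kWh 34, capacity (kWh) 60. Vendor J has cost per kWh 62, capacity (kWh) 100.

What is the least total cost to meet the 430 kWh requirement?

10840

Fill from the cheapest provider first.
Vendor 19 (4): use full 30 — 400 kWh to go.
Vendor 8 (24): use full 150 — 250 kWh to go.
Vendor 4 at 28: take all 190 kWh — 60 still needed.
Take 60 from Vendor 27 at 30 to finish.
Vendor H, Vendor J, Vendor 17: unused.
Cost = 30×4 + 150×24 + 190×28 + 60×30 = 10840.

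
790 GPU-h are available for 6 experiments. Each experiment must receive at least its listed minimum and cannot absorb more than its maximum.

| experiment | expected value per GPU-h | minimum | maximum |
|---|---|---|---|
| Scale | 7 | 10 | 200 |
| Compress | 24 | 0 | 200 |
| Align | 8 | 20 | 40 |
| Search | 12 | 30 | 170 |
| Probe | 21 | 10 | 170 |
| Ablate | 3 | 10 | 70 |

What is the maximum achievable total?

12160

Meeting every minimum uses 10+0+20+30+10+10 = 80 GPU-h, leaving 710.
Highest expected value per GPU-h first: Compress 24 > Probe 21 > Search 12 > Align 8 > Scale 7 > Ablate 3.
Compress: +200 to 200 (cap) ; 510 left.
Probe: +160 to 170 (cap) ; 350 left.
Give Search 140 more to hit its cap of 170 ; 210 left.
Align takes 20 more to reach its cap of 40 ; 190 left.
Give Scale 190 more to hit its cap of 200 ; 0 left.
Total = 7×200 + 24×200 + 8×40 + 12×170 + 21×170 + 3×10 = 12160.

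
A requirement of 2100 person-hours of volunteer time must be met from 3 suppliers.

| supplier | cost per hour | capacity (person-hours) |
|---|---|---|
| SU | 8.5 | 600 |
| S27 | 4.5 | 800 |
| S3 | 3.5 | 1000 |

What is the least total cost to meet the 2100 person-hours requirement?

9650

Fill from the cheapest supplier first.
S3 at 3.5: take all 1000 person-hours — 1100 still needed.
S27 at 4.5: take all 800 person-hours — 300 still needed.
SU (8.5): take the remaining 300 — done.
Cost = 1000×3.5 + 800×4.5 + 300×8.5 = 9650.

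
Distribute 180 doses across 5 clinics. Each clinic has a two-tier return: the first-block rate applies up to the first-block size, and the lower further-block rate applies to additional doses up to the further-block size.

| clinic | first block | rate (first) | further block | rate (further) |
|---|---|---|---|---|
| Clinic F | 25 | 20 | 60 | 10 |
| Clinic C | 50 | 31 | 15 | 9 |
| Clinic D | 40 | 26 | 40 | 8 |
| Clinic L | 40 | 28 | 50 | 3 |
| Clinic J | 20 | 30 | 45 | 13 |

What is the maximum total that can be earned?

Rank every tier by rate: Clinic C/first 31 > Clinic J/first 30 > Clinic L/first 28 > Clinic D/first 26 > Clinic F/first 20 > Clinic J/second 13 > Clinic F/second 10 > Clinic C/second 9 > Clinic D/second 8 > Clinic L/second 3.
Clinic C first at 31: fill all 50 ; 130 left.
Clinic J/first (30): +20 ; 110 left.
Fill Clinic L first block (40 at 28) ; 70 left.
Clinic D/first (26): +40 ; 30 left.
Clinic F/first (20): +25 ; 5 left.
Clinic J/second: +5 of 45 at 13; pool empty.
Total = 31×50 + 30×20 + 28×40 + 26×40 + 20×25 + 13×5 = 4875.

4875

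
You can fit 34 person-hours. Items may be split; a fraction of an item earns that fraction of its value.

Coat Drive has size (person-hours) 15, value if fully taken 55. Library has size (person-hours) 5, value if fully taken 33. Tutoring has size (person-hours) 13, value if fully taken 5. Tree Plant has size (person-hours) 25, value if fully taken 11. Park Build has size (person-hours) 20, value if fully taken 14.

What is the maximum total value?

97.8

Rank by value-to-size ratio: Library 33/5≈6.6, Coat Drive 55/15≈3.67, Park Build 14/20≈0.7, Tree Plant 11/25≈0.44, Tutoring 5/13≈0.385.
Take all of Library (5 person-hours, value 33) → 29 person-hours left.
All 15 person-hours of Coat Drive fit (value 55) → 14 remain.
Fill the last 14 person-hours with part of Park Build: 14/20 of it earns 9.8.
Total value = 97.8.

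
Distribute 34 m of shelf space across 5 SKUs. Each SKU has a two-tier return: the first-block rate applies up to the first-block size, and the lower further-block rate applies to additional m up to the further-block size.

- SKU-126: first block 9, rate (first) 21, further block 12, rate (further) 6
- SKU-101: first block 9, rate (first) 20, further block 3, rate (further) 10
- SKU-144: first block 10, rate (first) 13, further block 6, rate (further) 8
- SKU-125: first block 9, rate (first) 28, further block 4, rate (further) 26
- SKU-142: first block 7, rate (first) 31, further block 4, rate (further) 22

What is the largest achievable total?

870

Rank every tier by rate: SKU-142/tier1 31 > SKU-125/tier1 28 > SKU-125/tier2 26 > SKU-142/tier2 22 > SKU-126/tier1 21 > SKU-101/tier1 20 > SKU-144/tier1 13 > SKU-101/tier2 10 > SKU-144/tier2 8 > SKU-126/tier2 6.
SKU-142 tier1 at 31: fill all 7 — 27 left.
Fill SKU-125 tier1 block (9 at 28) — 18 left.
SKU-125 tier2 at 26: fill all 4 — 14 left.
SKU-142/tier2 (22): +4 — 10 left.
SKU-126/tier1 (21): +9 — 1 left.
SKU-101 tier1 at 20: only 1 left, fill 1.
Total = 31×7 + 28×9 + 26×4 + 22×4 + 21×9 + 20×1 = 870.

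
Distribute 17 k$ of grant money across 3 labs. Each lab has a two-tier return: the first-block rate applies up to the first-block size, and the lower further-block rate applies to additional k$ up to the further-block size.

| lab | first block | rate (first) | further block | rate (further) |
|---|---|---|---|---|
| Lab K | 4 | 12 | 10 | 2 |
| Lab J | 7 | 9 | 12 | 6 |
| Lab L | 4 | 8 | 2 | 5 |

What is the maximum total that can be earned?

155

Treat each block as its own option and order by rate: Lab K/T1 12 > Lab J/T1 9 > Lab L/T1 8 > Lab J/T2 6 > Lab L/T2 5 > Lab K/T2 2.
Fill Lab K T1 block (4 at 12) — 13 left.
Lab J T1 at 9: fill all 7 — 6 left.
Fill Lab L T1 block (4 at 8) — 2 left.
2 remain; put them into Lab J T2 at 6.
Total = 12×4 + 9×7 + 8×4 + 6×2 = 155.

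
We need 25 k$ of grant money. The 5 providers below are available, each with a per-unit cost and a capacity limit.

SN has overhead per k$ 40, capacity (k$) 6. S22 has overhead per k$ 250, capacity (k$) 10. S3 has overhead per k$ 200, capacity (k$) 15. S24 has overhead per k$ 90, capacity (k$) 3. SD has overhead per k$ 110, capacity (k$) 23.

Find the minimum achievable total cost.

Fill from the cheapest provider first.
SN at 40: take all 6 k$ ; 19 still needed.
S24 (90): use full 3 ; 16 k$ to go.
Take 16 from SD at 110 to finish.
S3, S22: unused.
Cost = 6×40 + 3×90 + 16×110 = 2270.

2270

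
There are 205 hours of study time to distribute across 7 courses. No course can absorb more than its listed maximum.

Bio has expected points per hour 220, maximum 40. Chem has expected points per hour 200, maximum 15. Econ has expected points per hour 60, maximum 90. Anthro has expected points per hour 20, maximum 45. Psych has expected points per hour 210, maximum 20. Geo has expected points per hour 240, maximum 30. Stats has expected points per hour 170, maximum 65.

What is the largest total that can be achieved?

Highest expected points per hour first: Geo 240 > Bio 220 > Psych 210 > Chem 200 > Stats 170 > Econ 60 > Anthro 20.
Geo takes 30 to reach its cap of 30 — 175 left.
Bio: +40 to 40 (cap) — 135 left.
Give Psych 20 to hit its cap of 20 — 115 left.
Give Chem 15 to hit its cap of 15 — 100 left.
Stats: +65 to 65 (cap) — 35 left.
Econ has room for 90 but only 35 remain, so it gets 35.
Total = 220×40 + 200×15 + 60×35 + 210×20 + 240×30 + 170×65 = 36350.

36350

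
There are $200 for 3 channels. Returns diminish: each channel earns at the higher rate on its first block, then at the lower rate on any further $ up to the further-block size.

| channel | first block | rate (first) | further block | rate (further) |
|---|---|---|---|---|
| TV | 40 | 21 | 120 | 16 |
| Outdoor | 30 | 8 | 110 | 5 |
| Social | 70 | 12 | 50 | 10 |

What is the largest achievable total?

3240

Treat each block as its own option and order by rate: TV/tier1 21 > TV/tier2 16 > Social/tier1 12 > Social/tier2 10 > Outdoor/tier1 8 > Outdoor/tier2 5.
Fill TV tier1 block (40 at 21) — 160 left.
TV tier2 at 16: fill all 120 — 40 left.
Social/tier1: +40 of 70 at 12; pool empty.
Total = 21×40 + 16×120 + 12×40 = 3240.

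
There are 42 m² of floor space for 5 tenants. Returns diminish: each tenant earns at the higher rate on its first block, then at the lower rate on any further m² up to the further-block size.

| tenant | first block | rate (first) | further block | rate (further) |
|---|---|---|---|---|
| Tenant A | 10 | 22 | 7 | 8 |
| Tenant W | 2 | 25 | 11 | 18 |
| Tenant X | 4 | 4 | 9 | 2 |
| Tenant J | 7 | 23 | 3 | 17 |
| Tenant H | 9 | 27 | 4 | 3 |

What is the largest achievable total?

923

Order all 10 blocks by rate: Tenant H/first 27 > Tenant W/first 25 > Tenant J/first 23 > Tenant A/first 22 > Tenant W/second 18 > Tenant J/second 17 > Tenant A/second 8 > Tenant X/first 4 > Tenant H/second 3 > Tenant X/second 2.
Tenant H first at 27: fill all 9 — 33 left.
Tenant W first at 25: fill all 2 — 31 left.
Tenant J first at 23: fill all 7 — 24 left.
Fill Tenant A first block (10 at 22) — 14 left.
Fill Tenant W second block (11 at 18) — 3 left.
Tenant J/second (17): +3 — 0 left.
Total = 27×9 + 25×2 + 23×7 + 22×10 + 18×11 + 17×3 = 923.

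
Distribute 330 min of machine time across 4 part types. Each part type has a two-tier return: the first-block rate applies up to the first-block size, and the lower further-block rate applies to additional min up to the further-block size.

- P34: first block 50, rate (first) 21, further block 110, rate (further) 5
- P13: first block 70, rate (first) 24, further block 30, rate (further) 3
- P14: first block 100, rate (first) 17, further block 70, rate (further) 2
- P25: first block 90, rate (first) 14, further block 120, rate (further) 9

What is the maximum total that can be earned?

5870

Order all 8 blocks by rate: P13/tier1 24 > P34/tier1 21 > P14/tier1 17 > P25/tier1 14 > P25/tier2 9 > P34/tier2 5 > P13/tier2 3 > P14/tier2 2.
Fill P13 tier1 block (70 at 24) — 260 left.
P34 tier1 at 21: fill all 50 — 210 left.
P14 tier1 at 17: fill all 100 — 110 left.
P25 tier1 at 14: fill all 90 — 20 left.
P25 tier2 at 9: only 20 left, fill 20.
Total = 24×70 + 21×50 + 17×100 + 14×90 + 9×20 = 5870.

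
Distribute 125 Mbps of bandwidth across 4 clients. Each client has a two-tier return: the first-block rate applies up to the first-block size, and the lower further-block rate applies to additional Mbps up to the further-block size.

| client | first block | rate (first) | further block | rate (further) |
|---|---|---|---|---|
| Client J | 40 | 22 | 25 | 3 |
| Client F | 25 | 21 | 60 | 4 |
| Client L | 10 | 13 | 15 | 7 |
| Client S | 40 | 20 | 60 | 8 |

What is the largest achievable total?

Rank every tier by rate: Client J/tier1 22 > Client F/tier1 21 > Client S/tier1 20 > Client L/tier1 13 > Client S/tier2 8 > Client L/tier2 7 > Client F/tier2 4 > Client J/tier2 3.
Client J/tier1 (22): +40 → 85 left.
Client F/tier1 (21): +25 → 60 left.
Client S tier1 at 20: fill all 40 → 20 left.
Client L tier1 at 13: fill all 10 → 10 left.
10 remain; put them into Client S tier2 at 8.
Total = 22×40 + 21×25 + 20×40 + 13×10 + 8×10 = 2415.

2415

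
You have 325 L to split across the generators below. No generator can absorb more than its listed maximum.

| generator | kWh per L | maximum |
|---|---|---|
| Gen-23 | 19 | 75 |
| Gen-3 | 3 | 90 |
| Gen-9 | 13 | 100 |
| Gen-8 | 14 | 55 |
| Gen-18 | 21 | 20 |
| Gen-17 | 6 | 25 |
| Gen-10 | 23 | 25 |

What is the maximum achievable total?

4715

Order the generators by kWh per L: Gen-10 23 > Gen-18 21 > Gen-23 19 > Gen-8 14 > Gen-9 13 > Gen-17 6 > Gen-3 3.
Gen-10 takes 25 to reach its cap of 25 → 300 left.
Gen-18: +20 to 20 (cap) → 280 left.
Give Gen-23 75 to hit its cap of 75 → 205 left.
Give Gen-8 55 to hit its cap of 55 → 150 left.
Gen-9 takes 100 to reach its cap of 100 → 50 left.
Give Gen-17 25 to hit its cap of 25 → 25 left.
Only 25 left; Gen-3 takes them to reach 25.
Total = 19×75 + 3×25 + 13×100 + 14×55 + 21×20 + 6×25 + 23×25 = 4715.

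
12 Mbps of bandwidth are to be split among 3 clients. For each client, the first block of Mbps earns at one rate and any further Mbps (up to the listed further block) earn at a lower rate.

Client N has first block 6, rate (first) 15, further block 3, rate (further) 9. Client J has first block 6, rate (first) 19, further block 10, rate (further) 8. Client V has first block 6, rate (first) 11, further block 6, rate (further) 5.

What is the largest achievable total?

Rank every tier by rate: Client J/tier1 19 > Client N/tier1 15 > Client V/tier1 11 > Client N/tier2 9 > Client J/tier2 8 > Client V/tier2 5.
Client J tier1 at 19: fill all 6 — 6 left.
Client N/tier1 (15): +6 — 0 left.
Total = 19×6 + 15×6 = 204.

204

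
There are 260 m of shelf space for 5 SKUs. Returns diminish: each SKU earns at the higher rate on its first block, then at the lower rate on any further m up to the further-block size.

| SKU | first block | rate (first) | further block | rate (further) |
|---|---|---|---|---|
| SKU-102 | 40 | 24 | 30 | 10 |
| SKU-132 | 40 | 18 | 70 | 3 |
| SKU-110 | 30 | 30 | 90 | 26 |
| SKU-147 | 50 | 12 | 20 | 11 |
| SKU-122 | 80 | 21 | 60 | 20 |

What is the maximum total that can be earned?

Rank every tier by rate: SKU-110/T1 30 > SKU-110/T2 26 > SKU-102/T1 24 > SKU-122/T1 21 > SKU-122/T2 20 > SKU-132/T1 18 > SKU-147/T1 12 > SKU-147/T2 11 > SKU-102/T2 10 > SKU-132/T2 3.
Fill SKU-110 T1 block (30 at 30) ; 230 left.
Fill SKU-110 T2 block (90 at 26) ; 140 left.
SKU-102 T1 at 24: fill all 40 ; 100 left.
Fill SKU-122 T1 block (80 at 21) ; 20 left.
SKU-122 T2 at 20: only 20 left, fill 20.
Total = 30×30 + 26×90 + 24×40 + 21×80 + 20×20 = 6280.

6280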